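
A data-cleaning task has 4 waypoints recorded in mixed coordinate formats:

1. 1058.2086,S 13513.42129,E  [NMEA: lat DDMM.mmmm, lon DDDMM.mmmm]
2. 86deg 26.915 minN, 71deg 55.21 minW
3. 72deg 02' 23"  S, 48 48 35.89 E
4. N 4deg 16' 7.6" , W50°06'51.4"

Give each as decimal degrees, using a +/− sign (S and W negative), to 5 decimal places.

1. -10.97014, 135.22369
2. 86.44858, -71.92017
3. -72.03972, 48.80997
4. 4.26878, -50.11428

Point 1:
  Latitude: degrees = first 2 digits = 10, minutes = 58.2086; 10 + 58.2086/60 = 10.970143
  S ⇒ negate
  λ: split at 3 digits → 135° and 13.42129′; 135 + 13.42129/60 = 135.223688
  E → positive
Point 2:
  φ: 26.915′ = 0.448583°; total 86.448583
  N → positive
  Lon: 71 + 55.21/60 = 71.920167
  hemisphere W, so the sign is −
Point 3:
  φ: 2′ + 23″ = 2.38333′; 72 + 2.38333/60 = 72.039722
  S → negative
  λ: 48° + 48/60 + 35.89/3600 = 48 + 0.800000 + 0.009969 = 48.809969
  E ⇒ keep positive
Point 4:
  Latitude: 16′ + 7.6″ = 16.12667′; 4 + 16.12667/60 = 4.268778
  N ⇒ keep positive
  Longitude: 50 + 6/60 + 51.4/3600 = 50.114278
  W → negative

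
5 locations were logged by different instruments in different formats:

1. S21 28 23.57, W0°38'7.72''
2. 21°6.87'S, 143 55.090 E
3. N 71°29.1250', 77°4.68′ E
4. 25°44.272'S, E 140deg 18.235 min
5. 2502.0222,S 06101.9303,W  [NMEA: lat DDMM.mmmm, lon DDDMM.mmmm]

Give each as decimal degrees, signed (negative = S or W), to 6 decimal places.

1. -21.473214, -0.635478
2. -21.114500, 143.918167
3. 71.485417, 77.078000
4. -25.737867, 140.303917
5. -25.033703, -61.032172

Point 1:
  φ: 21 + 28/60 + 23.57/3600 = 21.4732139
  S → negative
  Longitude: 38′ + 7.72″ = 38.12867′; 0 + 38.12867/60 = 0.6354778
  W ⇒ negate
Point 2:
  φ: 21 + 6.87/60 = 21.1145000
  S ⇒ negate
  Longitude: 143 + 55.09/60 = 143.9181667
  E → positive
Point 3:
  Lat: 29.125′ = 0.485417°; total 71.4854167
  N → positive
  Lon: 77 + 4.68/60 = 77.0780000
  E → positive
Point 4:
  Latitude: 44.272′ = 0.737867°; total 25.7378667
  hemisphere S, so the sign is −
  λ: 18.235′ = 0.303917°; total 140.3039167
  E ⇒ keep positive
Point 5:
  Latitude: split at 2 digits → 25° and 2.0222′; 25 + 2.0222/60 = 25.0337033
  hemisphere S, so the sign is −
  Lon: split at 3 digits → 061° and 1.9303′; 61 + 1.9303/60 = 61.0321717
  W ⇒ negate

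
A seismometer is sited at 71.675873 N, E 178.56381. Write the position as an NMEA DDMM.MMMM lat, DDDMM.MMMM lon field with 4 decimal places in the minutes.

Lat: fractional part 0.675873 → 40.552380 minutes
λ: 178° + 0.563810 × 60 = 178° 33.828600′

7140.5524,N / 17833.8286,E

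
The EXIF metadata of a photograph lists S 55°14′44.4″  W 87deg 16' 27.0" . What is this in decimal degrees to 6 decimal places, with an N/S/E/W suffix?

Latitude: 55 + 14/60 + 44.4/3600 = 55.2456667
Longitude: 87 + 16/60 + 27/3600 = 87.2741667

55.245667° S, 87.274167° W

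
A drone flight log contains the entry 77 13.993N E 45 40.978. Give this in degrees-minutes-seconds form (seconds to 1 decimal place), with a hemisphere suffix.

Latitude: fractional minutes 0.99300 × 60 = 59.580″
Lon: 40.97800′ → 40′ and 0.97800 × 60 = 58.680″

77°13′59.6″ N, 45°40′58.7″ E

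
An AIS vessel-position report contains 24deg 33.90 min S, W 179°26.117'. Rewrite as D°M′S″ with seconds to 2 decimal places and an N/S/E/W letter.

24°33′54.00″ S, 179°26′7.02″ W

Latitude: 33.90000′ → 33′ and 0.90000 × 60 = 54.0000″
λ: fractional minutes 0.11700 × 60 = 7.0200″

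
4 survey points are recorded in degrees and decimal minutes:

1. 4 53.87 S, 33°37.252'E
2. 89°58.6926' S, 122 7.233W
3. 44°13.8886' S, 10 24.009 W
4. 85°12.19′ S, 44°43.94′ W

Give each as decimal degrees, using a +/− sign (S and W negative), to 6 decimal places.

Point 1:
  Lat: 53.87′ = 0.897833°; total 4.8978333
  S → negative
  Lon: 33 + 37.252/60 = 33.6208667
  E ⇒ keep positive
Point 2:
  Lat: 58.6926′ = 0.978210°; total 89.9782100
  S ⇒ negate
  Lon: 7.233′ = 0.120550°; total 122.1205500
  hemisphere W, so the sign is −
Point 3:
  φ: 13.8886′ = 0.231477°; total 44.2314767
  S → negative
  Lon: 10 + 24.009/60 = 10.4001500
  W ⇒ negate
Point 4:
  φ: 12.19′ = 0.203167°; total 85.2031667
  S → negative
  λ: 44 + 43.94/60 = 44.7323333
  W → negative

1. -4.897833, 33.620867
2. -89.978210, -122.120550
3. -44.231477, -10.400150
4. -85.203167, -44.732333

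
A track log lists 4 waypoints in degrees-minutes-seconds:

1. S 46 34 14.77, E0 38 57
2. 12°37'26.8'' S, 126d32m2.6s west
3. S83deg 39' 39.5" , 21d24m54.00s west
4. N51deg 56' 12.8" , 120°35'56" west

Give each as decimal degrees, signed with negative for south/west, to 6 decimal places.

1. -46.570769, 0.649167
2. -12.624111, -126.534056
3. -83.660972, -21.415000
4. 51.936889, -120.598889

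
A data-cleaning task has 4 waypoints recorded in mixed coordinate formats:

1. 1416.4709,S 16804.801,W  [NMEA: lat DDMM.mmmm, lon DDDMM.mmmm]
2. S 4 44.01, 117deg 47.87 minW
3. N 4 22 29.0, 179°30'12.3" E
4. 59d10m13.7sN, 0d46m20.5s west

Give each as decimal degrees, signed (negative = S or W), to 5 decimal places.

1. -14.27452, -168.08002
2. -4.73350, -117.79783
3. 4.37472, 179.50342
4. 59.17047, -0.77236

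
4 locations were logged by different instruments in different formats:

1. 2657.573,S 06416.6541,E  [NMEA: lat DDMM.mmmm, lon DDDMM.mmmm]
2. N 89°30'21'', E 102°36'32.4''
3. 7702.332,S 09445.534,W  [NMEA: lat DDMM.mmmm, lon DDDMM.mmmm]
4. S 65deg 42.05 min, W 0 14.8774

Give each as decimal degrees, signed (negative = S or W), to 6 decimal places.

Point 1:
  φ: degrees = first 2 digits = 26, minutes = 57.573; 26 + 57.573/60 = 26.9595500
  S ⇒ negate
  Lon: degrees = first 3 digits = 64, minutes = 16.6541; 64 + 16.6541/60 = 64.2775683
  E → positive
Point 2:
  φ: 30′ + 21″ = 30.35000′; 89 + 30.35000/60 = 89.5058333
  N → positive
  λ: 36′ + 32.4″ = 36.54000′; 102 + 36.54000/60 = 102.6090000
  E → positive
Point 3:
  Latitude: degrees = first 2 digits = 77, minutes = 2.332; 77 + 2.332/60 = 77.0388667
  hemisphere S, so the sign is −
  λ: degrees = first 3 digits = 94, minutes = 45.534; 94 + 45.534/60 = 94.7589000
  hemisphere W, so the sign is −
Point 4:
  Lat: 42.05′ = 0.700833°; total 65.7008333
  S ⇒ negate
  Longitude: 0 + 14.8774/60 = 0.2479567
  hemisphere W, so the sign is −

1. -26.959550, 64.277568
2. 89.505833, 102.609000
3. -77.038867, -94.758900
4. -65.700833, -0.247957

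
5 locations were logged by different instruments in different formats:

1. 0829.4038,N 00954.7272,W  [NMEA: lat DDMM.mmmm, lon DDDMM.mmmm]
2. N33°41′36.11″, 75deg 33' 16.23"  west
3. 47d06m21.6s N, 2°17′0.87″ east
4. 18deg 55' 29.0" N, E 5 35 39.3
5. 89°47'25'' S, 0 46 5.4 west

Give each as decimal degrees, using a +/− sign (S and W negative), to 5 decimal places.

1. 8.49006, -9.91212
2. 33.69336, -75.55451
3. 47.10600, 2.28358
4. 18.92472, 5.59425
5. -89.79028, -0.76817

Point 1:
  Lat: degrees = first 2 digits = 8, minutes = 29.4038; 8 + 29.4038/60 = 8.490063
  N → positive
  Longitude: split at 3 digits → 009° and 54.7272′; 9 + 54.7272/60 = 9.912120
  hemisphere W, so the sign is −
Point 2:
  Latitude: 41′ + 36.11″ = 41.60183′; 33 + 41.60183/60 = 33.693364
  N → positive
  Longitude: 75° + 33/60 + 16.23/3600 = 75 + 0.550000 + 0.004508 = 75.554508
  hemisphere W, so the sign is −
Point 3:
  Lat: 47° + 6/60 + 21.6/3600 = 47 + 0.100000 + 0.006000 = 47.106000
  N → positive
  Longitude: 17′ + 0.87″ = 17.01450′; 2 + 17.01450/60 = 2.283575
  E ⇒ keep positive
Point 4:
  Lat: 18 + 55/60 + 29/3600 = 18.924722
  N ⇒ keep positive
  Longitude: 5° + 35/60 + 39.3/3600 = 5 + 0.583333 + 0.010917 = 5.594250
  E → positive
Point 5:
  Lat: 47′ + 25″ = 47.41667′; 89 + 47.41667/60 = 89.790278
  S → negative
  Lon: 0 + 46/60 + 5.4/3600 = 0.768167
  W ⇒ negate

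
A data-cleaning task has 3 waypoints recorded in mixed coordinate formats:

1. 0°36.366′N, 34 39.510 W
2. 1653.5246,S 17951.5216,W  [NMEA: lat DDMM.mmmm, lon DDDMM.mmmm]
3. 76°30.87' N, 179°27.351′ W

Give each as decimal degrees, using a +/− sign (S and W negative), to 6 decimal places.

1. 0.606100, -34.658500
2. -16.892077, -179.858693
3. 76.514500, -179.455850

Point 1:
  φ: 0 + 36.366/60 = 0.6061000
  N → positive
  Lon: 39.51′ = 0.658500°; total 34.6585000
  W → negative
Point 2:
  Latitude: degrees = first 2 digits = 16, minutes = 53.5246; 16 + 53.5246/60 = 16.8920767
  S → negative
  Longitude: degrees = first 3 digits = 179, minutes = 51.5216; 179 + 51.5216/60 = 179.8586933
  W → negative
Point 3:
  Lat: 76 + 30.87/60 = 76.5145000
  N → positive
  Lon: 179 + 27.351/60 = 179.4558500
  W ⇒ negate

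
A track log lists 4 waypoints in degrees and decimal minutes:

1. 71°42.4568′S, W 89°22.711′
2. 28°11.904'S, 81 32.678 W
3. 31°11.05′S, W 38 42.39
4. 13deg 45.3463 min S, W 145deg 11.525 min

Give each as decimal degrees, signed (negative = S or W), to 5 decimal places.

Point 1:
  Lat: 42.4568′ = 0.707613°; total 71.707613
  S ⇒ negate
  Longitude: 22.711′ = 0.378517°; total 89.378517
  W ⇒ negate
Point 2:
  Latitude: 28 + 11.904/60 = 28.198400
  S ⇒ negate
  Lon: 32.678′ = 0.544633°; total 81.544633
  W ⇒ negate
Point 3:
  Latitude: 11.05′ = 0.184167°; total 31.184167
  S → negative
  Longitude: 42.39′ = 0.706500°; total 38.706500
  W ⇒ negate
Point 4:
  Latitude: 45.3463′ = 0.755772°; total 13.755772
  hemisphere S, so the sign is −
  Longitude: 11.525′ = 0.192083°; total 145.192083
  W → negative

1. -71.70761, -89.37852
2. -28.19840, -81.54463
3. -31.18417, -38.70650
4. -13.75577, -145.19208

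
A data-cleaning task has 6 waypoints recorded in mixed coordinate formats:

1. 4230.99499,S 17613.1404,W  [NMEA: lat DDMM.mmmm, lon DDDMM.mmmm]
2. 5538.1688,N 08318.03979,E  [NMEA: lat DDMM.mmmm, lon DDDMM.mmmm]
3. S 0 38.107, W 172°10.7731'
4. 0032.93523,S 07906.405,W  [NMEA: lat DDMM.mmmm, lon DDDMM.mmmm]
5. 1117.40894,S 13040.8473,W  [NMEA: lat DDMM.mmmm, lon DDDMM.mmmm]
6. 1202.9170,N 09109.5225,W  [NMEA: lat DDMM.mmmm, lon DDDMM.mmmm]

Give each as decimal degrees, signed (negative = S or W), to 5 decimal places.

1. -42.51658, -176.21901
2. 55.63615, 83.30066
3. -0.63512, -172.17955
4. -0.54892, -79.10675
5. -11.29015, -130.68079
6. 12.04862, -91.15871

Point 1:
  Latitude: split at 2 digits → 42° and 30.99499′; 42 + 30.99499/60 = 42.516583
  S ⇒ negate
  Longitude: degrees = first 3 digits = 176, minutes = 13.1404; 176 + 13.1404/60 = 176.219007
  W ⇒ negate
Point 2:
  Latitude: split at 2 digits → 55° and 38.1688′; 55 + 38.1688/60 = 55.636147
  N ⇒ keep positive
  λ: degrees = first 3 digits = 83, minutes = 18.03979; 83 + 18.03979/60 = 83.300663
  E → positive
Point 3:
  Latitude: 0 + 38.107/60 = 0.635117
  S ⇒ negate
  λ: 10.7731′ = 0.179552°; total 172.179552
  W → negative
Point 4:
  Lat: split at 2 digits → 00° and 32.93523′; 0 + 32.93523/60 = 0.548921
  hemisphere S, so the sign is −
  Longitude: split at 3 digits → 079° and 6.405′; 79 + 6.405/60 = 79.106750
  W ⇒ negate
Point 5:
  φ: split at 2 digits → 11° and 17.40894′; 11 + 17.40894/60 = 11.290149
  hemisphere S, so the sign is −
  λ: split at 3 digits → 130° and 40.8473′; 130 + 40.8473/60 = 130.680788
  W ⇒ negate
Point 6:
  Latitude: degrees = first 2 digits = 12, minutes = 2.917; 12 + 2.917/60 = 12.048617
  N → positive
  λ: split at 3 digits → 091° and 9.5225′; 91 + 9.5225/60 = 91.158708
  W ⇒ negate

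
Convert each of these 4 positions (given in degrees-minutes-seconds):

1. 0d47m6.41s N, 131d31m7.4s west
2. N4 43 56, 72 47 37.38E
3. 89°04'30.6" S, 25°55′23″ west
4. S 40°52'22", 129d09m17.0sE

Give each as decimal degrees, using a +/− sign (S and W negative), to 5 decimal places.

Point 1:
  φ: 0 + 47/60 + 6.41/3600 = 0.785114
  N ⇒ keep positive
  Longitude: 31′ + 7.4″ = 31.12333′; 131 + 31.12333/60 = 131.518722
  W → negative
Point 2:
  φ: 4° + 43/60 + 56/3600 = 4 + 0.716667 + 0.015556 = 4.732222
  N → positive
  Longitude: 72 + 47/60 + 37.38/3600 = 72.793717
  E ⇒ keep positive
Point 3:
  φ: 4′ + 30.6″ = 4.51000′; 89 + 4.51000/60 = 89.075167
  S → negative
  λ: 25° + 55/60 + 23/3600 = 25 + 0.916667 + 0.006389 = 25.923056
  hemisphere W, so the sign is −
Point 4:
  φ: 40° + 52/60 + 22/3600 = 40 + 0.866667 + 0.006111 = 40.872778
  S → negative
  Longitude: 129 + 9/60 + 17/3600 = 129.154722
  E → positive

1. 0.78511, -131.51872
2. 4.73222, 72.79372
3. -89.07517, -25.92306
4. -40.87278, 129.15472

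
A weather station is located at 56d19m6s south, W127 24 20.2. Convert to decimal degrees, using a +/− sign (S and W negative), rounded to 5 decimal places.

Lat: 56 + 19/60 + 6/3600 = 56.318333
S ⇒ negate
Lon: 127 + 24/60 + 20.2/3600 = 127.405611
hemisphere W, so the sign is −

-56.31833, -127.40561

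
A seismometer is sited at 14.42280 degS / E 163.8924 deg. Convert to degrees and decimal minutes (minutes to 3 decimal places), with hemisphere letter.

14° 25.368′ S, 163° 53.544′ E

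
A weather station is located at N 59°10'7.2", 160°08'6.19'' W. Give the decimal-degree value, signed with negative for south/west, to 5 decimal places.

59.16867, -160.13505

Lat: 59 + 10/60 + 7.2/3600 = 59.168667
N ⇒ keep positive
Longitude: 160° + 8/60 + 6.19/3600 = 160 + 0.133333 + 0.001719 = 160.135053
W → negative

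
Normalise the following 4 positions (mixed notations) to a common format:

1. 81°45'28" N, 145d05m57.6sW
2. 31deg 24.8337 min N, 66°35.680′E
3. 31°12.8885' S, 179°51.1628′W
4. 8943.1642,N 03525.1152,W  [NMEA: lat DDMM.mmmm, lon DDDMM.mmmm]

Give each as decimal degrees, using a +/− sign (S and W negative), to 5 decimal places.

Point 1:
  Latitude: 81° + 45/60 + 28/3600 = 81 + 0.750000 + 0.007778 = 81.757778
  N → positive
  λ: 145° + 5/60 + 57.6/3600 = 145 + 0.083333 + 0.016000 = 145.099333
  hemisphere W, so the sign is −
Point 2:
  Lat: 24.8337′ = 0.413895°; total 31.413895
  N ⇒ keep positive
  Lon: 66 + 35.68/60 = 66.594667
  E → positive
Point 3:
  Latitude: 12.8885′ = 0.214808°; total 31.214808
  hemisphere S, so the sign is −
  λ: 179 + 51.1628/60 = 179.852713
  hemisphere W, so the sign is −
Point 4:
  Latitude: split at 2 digits → 89° and 43.1642′; 89 + 43.1642/60 = 89.719403
  N ⇒ keep positive
  λ: degrees = first 3 digits = 35, minutes = 25.1152; 35 + 25.1152/60 = 35.418587
  hemisphere W, so the sign is −

1. 81.75778, -145.09933
2. 31.41390, 66.59467
3. -31.21481, -179.85271
4. 89.71940, -35.41859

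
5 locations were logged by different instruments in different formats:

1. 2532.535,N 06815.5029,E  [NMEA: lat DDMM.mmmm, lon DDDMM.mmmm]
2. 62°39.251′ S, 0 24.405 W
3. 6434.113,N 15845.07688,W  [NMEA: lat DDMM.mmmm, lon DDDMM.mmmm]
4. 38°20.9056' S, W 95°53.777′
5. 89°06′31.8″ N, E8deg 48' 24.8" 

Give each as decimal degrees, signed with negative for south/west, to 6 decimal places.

Point 1:
  Lat: degrees = first 2 digits = 25, minutes = 32.535; 25 + 32.535/60 = 25.5422500
  N → positive
  Longitude: degrees = first 3 digits = 68, minutes = 15.5029; 68 + 15.5029/60 = 68.2583817
  E ⇒ keep positive
Point 2:
  Lat: 39.251′ = 0.654183°; total 62.6541833
  hemisphere S, so the sign is −
  Longitude: 0 + 24.405/60 = 0.4067500
  W → negative
Point 3:
  Lat: split at 2 digits → 64° and 34.113′; 64 + 34.113/60 = 64.5685500
  N ⇒ keep positive
  Lon: split at 3 digits → 158° and 45.07688′; 158 + 45.07688/60 = 158.7512813
  W ⇒ negate
Point 4:
  φ: 20.9056′ = 0.348427°; total 38.3484267
  S ⇒ negate
  Lon: 53.777′ = 0.896283°; total 95.8962833
  W ⇒ negate
Point 5:
  Lat: 89 + 6/60 + 31.8/3600 = 89.1088333
  N → positive
  Longitude: 8 + 48/60 + 24.8/3600 = 8.8068889
  E ⇒ keep positive

1. 25.542250, 68.258382
2. -62.654183, -0.406750
3. 64.568550, -158.751281
4. -38.348427, -95.896283
5. 89.108833, 8.806889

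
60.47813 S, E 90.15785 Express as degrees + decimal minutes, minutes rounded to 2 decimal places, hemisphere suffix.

φ: minutes = (60.478130 − 60) × 60 = 28.6878
Lon: 90° + 0.157850 × 60 = 90° 9.4710′

60° 28.69′ S, 90° 9.47′ E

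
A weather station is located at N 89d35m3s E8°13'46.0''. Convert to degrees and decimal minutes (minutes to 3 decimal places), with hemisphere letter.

89° 35.050′ N, 8° 13.767′ E

Latitude: seconds/60 = 0.05000; minutes = 35 + 0.05000 = 35.05000
Lon: seconds/60 = 0.76667; minutes = 13 + 0.76667 = 13.76667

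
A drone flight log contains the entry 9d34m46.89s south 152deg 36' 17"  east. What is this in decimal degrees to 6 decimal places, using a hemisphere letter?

Latitude: 34′ + 46.89″ = 34.78150′; 9 + 34.78150/60 = 9.5796917
Longitude: 152 + 36/60 + 17/3600 = 152.6047222

9.579692° S, 152.604722° E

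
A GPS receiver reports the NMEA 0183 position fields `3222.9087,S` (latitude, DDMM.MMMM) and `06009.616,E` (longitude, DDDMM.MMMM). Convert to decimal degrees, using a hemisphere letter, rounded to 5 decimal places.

φ: split at 2 digits → 32° and 22.9087′; 32 + 22.9087/60 = 32.381812
λ: degrees = first 3 digits = 60, minutes = 9.616; 60 + 9.616/60 = 60.160267

32.38181° S, 60.16027° E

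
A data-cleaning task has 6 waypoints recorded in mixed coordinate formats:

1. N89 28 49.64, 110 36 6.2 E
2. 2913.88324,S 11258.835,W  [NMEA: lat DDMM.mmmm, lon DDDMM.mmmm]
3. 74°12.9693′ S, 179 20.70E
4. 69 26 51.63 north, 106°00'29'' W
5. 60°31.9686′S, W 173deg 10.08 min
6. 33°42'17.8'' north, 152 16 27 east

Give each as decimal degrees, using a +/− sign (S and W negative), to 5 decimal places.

1. 89.48046, 110.60172
2. -29.23139, -112.98058
3. -74.21616, 179.34500
4. 69.44768, -106.00806
5. -60.53281, -173.16800
6. 33.70494, 152.27417

Point 1:
  Lat: 89° + 28/60 + 49.64/3600 = 89 + 0.466667 + 0.013789 = 89.480456
  N → positive
  Longitude: 110° + 36/60 + 6.2/3600 = 110 + 0.600000 + 0.001722 = 110.601722
  E ⇒ keep positive
Point 2:
  Lat: degrees = first 2 digits = 29, minutes = 13.88324; 29 + 13.88324/60 = 29.231387
  S → negative
  λ: degrees = first 3 digits = 112, minutes = 58.835; 112 + 58.835/60 = 112.980583
  W ⇒ negate
Point 3:
  Lat: 12.9693′ = 0.216155°; total 74.216155
  S → negative
  λ: 179 + 20.7/60 = 179.345000
  E ⇒ keep positive
Point 4:
  Lat: 26′ + 51.63″ = 26.86050′; 69 + 26.86050/60 = 69.447675
  N ⇒ keep positive
  Longitude: 106° + 0/60 + 29/3600 = 106 + 0.000000 + 0.008056 = 106.008056
  hemisphere W, so the sign is −
Point 5:
  Latitude: 60 + 31.9686/60 = 60.532810
  S ⇒ negate
  Lon: 173 + 10.08/60 = 173.168000
  W → negative
Point 6:
  Latitude: 33° + 42/60 + 17.8/3600 = 33 + 0.700000 + 0.004944 = 33.704944
  N → positive
  λ: 16′ + 27″ = 16.45000′; 152 + 16.45000/60 = 152.274167
  E ⇒ keep positive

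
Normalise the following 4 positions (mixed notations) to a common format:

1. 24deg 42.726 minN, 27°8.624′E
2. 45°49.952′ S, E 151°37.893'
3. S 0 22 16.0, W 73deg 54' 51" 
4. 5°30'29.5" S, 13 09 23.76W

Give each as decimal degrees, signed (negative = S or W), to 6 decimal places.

1. 24.712100, 27.143733
2. -45.832533, 151.631550
3. -0.371111, -73.914167
4. -5.508194, -13.156600

Point 1:
  Lat: 42.726′ = 0.712100°; total 24.7121000
  N ⇒ keep positive
  Longitude: 8.624′ = 0.143733°; total 27.1437333
  E → positive
Point 2:
  Lat: 45 + 49.952/60 = 45.8325333
  hemisphere S, so the sign is −
  Lon: 37.893′ = 0.631550°; total 151.6315500
  E → positive
Point 3:
  Lat: 0° + 22/60 + 16/3600 = 0 + 0.366667 + 0.004444 = 0.3711111
  S ⇒ negate
  Longitude: 54′ + 51″ = 54.85000′; 73 + 54.85000/60 = 73.9141667
  W ⇒ negate
Point 4:
  Lat: 30′ + 29.5″ = 30.49167′; 5 + 30.49167/60 = 5.5081944
  hemisphere S, so the sign is −
  Longitude: 13° + 9/60 + 23.76/3600 = 13 + 0.150000 + 0.006600 = 13.1566000
  W ⇒ negate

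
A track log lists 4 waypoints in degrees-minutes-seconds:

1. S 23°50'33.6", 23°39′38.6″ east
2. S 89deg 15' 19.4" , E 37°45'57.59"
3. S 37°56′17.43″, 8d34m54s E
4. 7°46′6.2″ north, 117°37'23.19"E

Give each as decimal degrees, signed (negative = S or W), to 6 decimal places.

1. -23.842667, 23.660722
2. -89.255389, 37.765997
3. -37.938175, 8.581667
4. 7.768389, 117.623108

Point 1:
  Latitude: 50′ + 33.6″ = 50.56000′; 23 + 50.56000/60 = 23.8426667
  hemisphere S, so the sign is −
  Lon: 39′ + 38.6″ = 39.64333′; 23 + 39.64333/60 = 23.6607222
  E ⇒ keep positive
Point 2:
  Latitude: 15′ + 19.4″ = 15.32333′; 89 + 15.32333/60 = 89.2553889
  S → negative
  λ: 45′ + 57.59″ = 45.95983′; 37 + 45.95983/60 = 37.7659972
  E → positive
Point 3:
  Latitude: 56′ + 17.43″ = 56.29050′; 37 + 56.29050/60 = 37.9381750
  hemisphere S, so the sign is −
  Lon: 8 + 34/60 + 54/3600 = 8.5816667
  E ⇒ keep positive
Point 4:
  Lat: 7 + 46/60 + 6.2/3600 = 7.7683889
  N ⇒ keep positive
  Longitude: 117 + 37/60 + 23.19/3600 = 117.6231083
  E ⇒ keep positive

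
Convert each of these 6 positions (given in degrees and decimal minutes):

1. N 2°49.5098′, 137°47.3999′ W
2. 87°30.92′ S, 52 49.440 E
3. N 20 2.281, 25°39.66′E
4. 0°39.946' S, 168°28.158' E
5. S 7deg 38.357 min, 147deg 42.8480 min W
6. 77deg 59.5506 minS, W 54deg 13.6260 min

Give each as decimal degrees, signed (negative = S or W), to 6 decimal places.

Point 1:
  Lat: 49.5098′ = 0.825163°; total 2.8251633
  N → positive
  Longitude: 47.3999′ = 0.789998°; total 137.7899983
  W → negative
Point 2:
  Latitude: 30.92′ = 0.515333°; total 87.5153333
  S ⇒ negate
  λ: 52 + 49.44/60 = 52.8240000
  E ⇒ keep positive
Point 3:
  Latitude: 20 + 2.281/60 = 20.0380167
  N ⇒ keep positive
  Lon: 39.66′ = 0.661000°; total 25.6610000
  E ⇒ keep positive
Point 4:
  Lat: 39.946′ = 0.665767°; total 0.6657667
  S ⇒ negate
  Lon: 28.158′ = 0.469300°; total 168.4693000
  E ⇒ keep positive
Point 5:
  φ: 7 + 38.357/60 = 7.6392833
  S ⇒ negate
  Longitude: 42.848′ = 0.714133°; total 147.7141333
  hemisphere W, so the sign is −
Point 6:
  Lat: 77 + 59.5506/60 = 77.9925100
  S ⇒ negate
  Longitude: 13.626′ = 0.227100°; total 54.2271000
  W ⇒ negate

1. 2.825163, -137.789998
2. -87.515333, 52.824000
3. 20.038017, 25.661000
4. -0.665767, 168.469300
5. -7.639283, -147.714133
6. -77.992510, -54.227100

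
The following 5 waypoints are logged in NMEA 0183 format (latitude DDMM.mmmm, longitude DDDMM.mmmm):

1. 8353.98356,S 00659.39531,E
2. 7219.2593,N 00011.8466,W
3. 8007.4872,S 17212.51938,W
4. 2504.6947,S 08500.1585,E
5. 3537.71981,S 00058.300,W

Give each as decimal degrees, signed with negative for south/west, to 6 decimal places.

Point 1:
  Lat: degrees = first 2 digits = 83, minutes = 53.98356; 83 + 53.98356/60 = 83.8997260
  hemisphere S, so the sign is −
  Lon: degrees = first 3 digits = 6, minutes = 59.39531; 6 + 59.39531/60 = 6.9899218
  E → positive
Point 2:
  φ: degrees = first 2 digits = 72, minutes = 19.2593; 72 + 19.2593/60 = 72.3209883
  N ⇒ keep positive
  Lon: split at 3 digits → 000° and 11.8466′; 0 + 11.8466/60 = 0.1974433
  hemisphere W, so the sign is −
Point 3:
  Latitude: degrees = first 2 digits = 80, minutes = 7.4872; 80 + 7.4872/60 = 80.1247867
  S → negative
  Longitude: degrees = first 3 digits = 172, minutes = 12.51938; 172 + 12.51938/60 = 172.2086563
  W → negative
Point 4:
  Lat: degrees = first 2 digits = 25, minutes = 4.6947; 25 + 4.6947/60 = 25.0782450
  S → negative
  Longitude: degrees = first 3 digits = 85, minutes = 0.1585; 85 + 0.1585/60 = 85.0026417
  E ⇒ keep positive
Point 5:
  φ: split at 2 digits → 35° and 37.71981′; 35 + 37.71981/60 = 35.6286635
  S → negative
  Lon: degrees = first 3 digits = 0, minutes = 58.3; 0 + 58.3/60 = 0.9716667
  W ⇒ negate

1. -83.899726, 6.989922
2. 72.320988, -0.197443
3. -80.124787, -172.208656
4. -25.078245, 85.002642
5. -35.628664, -0.971667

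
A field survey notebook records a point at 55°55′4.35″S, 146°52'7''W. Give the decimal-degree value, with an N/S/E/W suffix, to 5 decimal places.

55.91788° S, 146.86861° W

Latitude: 55 + 55/60 + 4.35/3600 = 55.917875
λ: 146 + 52/60 + 7/3600 = 146.868611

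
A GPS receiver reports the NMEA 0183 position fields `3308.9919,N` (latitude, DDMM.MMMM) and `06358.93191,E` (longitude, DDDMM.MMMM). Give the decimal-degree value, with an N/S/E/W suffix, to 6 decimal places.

φ: split at 2 digits → 33° and 8.9919′; 33 + 8.9919/60 = 33.1498650
λ: split at 3 digits → 063° and 58.93191′; 63 + 58.93191/60 = 63.9821985

33.149865° N, 63.982199° E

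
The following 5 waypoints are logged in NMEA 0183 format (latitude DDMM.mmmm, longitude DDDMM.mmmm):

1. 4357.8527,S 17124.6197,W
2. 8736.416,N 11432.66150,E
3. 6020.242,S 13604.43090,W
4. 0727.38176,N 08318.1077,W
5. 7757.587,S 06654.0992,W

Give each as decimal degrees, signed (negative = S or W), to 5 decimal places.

Point 1:
  Lat: degrees = first 2 digits = 43, minutes = 57.8527; 43 + 57.8527/60 = 43.964212
  hemisphere S, so the sign is −
  λ: split at 3 digits → 171° and 24.6197′; 171 + 24.6197/60 = 171.410328
  W → negative
Point 2:
  φ: split at 2 digits → 87° and 36.416′; 87 + 36.416/60 = 87.606933
  N ⇒ keep positive
  Lon: split at 3 digits → 114° and 32.6615′; 114 + 32.6615/60 = 114.544358
  E → positive
Point 3:
  Latitude: degrees = first 2 digits = 60, minutes = 20.242; 60 + 20.242/60 = 60.337367
  S ⇒ negate
  Lon: degrees = first 3 digits = 136, minutes = 4.4309; 136 + 4.4309/60 = 136.073848
  hemisphere W, so the sign is −
Point 4:
  φ: split at 2 digits → 07° and 27.38176′; 7 + 27.38176/60 = 7.456363
  N ⇒ keep positive
  Longitude: degrees = first 3 digits = 83, minutes = 18.1077; 83 + 18.1077/60 = 83.301795
  hemisphere W, so the sign is −
Point 5:
  φ: degrees = first 2 digits = 77, minutes = 57.587; 77 + 57.587/60 = 77.959783
  S → negative
  Lon: split at 3 digits → 066° and 54.0992′; 66 + 54.0992/60 = 66.901653
  hemisphere W, so the sign is −

1. -43.96421, -171.41033
2. 87.60693, 114.54436
3. -60.33737, -136.07385
4. 7.45636, -83.30180
5. -77.95978, -66.90165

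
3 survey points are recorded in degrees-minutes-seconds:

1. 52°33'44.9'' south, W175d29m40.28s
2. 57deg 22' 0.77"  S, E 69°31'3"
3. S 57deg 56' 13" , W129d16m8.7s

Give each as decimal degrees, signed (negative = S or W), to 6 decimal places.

Point 1:
  φ: 33′ + 44.9″ = 33.74833′; 52 + 33.74833/60 = 52.5624722
  S ⇒ negate
  Longitude: 175° + 29/60 + 40.28/3600 = 175 + 0.483333 + 0.011189 = 175.4945222
  W ⇒ negate
Point 2:
  Lat: 57° + 22/60 + 0.77/3600 = 57 + 0.366667 + 0.000214 = 57.3668806
  hemisphere S, so the sign is −
  Lon: 69 + 31/60 + 3/3600 = 69.5175000
  E → positive
Point 3:
  Latitude: 56′ + 13″ = 56.21667′; 57 + 56.21667/60 = 57.9369444
  S → negative
  λ: 129 + 16/60 + 8.7/3600 = 129.2690833
  W → negative

1. -52.562472, -175.494522
2. -57.366881, 69.517500
3. -57.936944, -129.269083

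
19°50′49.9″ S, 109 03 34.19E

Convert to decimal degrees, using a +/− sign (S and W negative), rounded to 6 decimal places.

-19.847194, 109.059497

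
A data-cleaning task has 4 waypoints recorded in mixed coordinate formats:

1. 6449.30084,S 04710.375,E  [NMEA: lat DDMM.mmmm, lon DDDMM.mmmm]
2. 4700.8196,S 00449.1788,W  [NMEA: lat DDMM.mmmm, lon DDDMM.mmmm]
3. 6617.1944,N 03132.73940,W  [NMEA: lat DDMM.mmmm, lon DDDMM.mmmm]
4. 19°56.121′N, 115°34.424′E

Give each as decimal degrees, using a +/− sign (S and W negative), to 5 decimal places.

1. -64.82168, 47.17292
2. -47.01366, -4.81965
3. 66.28657, -31.54566
4. 19.93535, 115.57373

Point 1:
  Lat: degrees = first 2 digits = 64, minutes = 49.30084; 64 + 49.30084/60 = 64.821681
  hemisphere S, so the sign is −
  Lon: degrees = first 3 digits = 47, minutes = 10.375; 47 + 10.375/60 = 47.172917
  E → positive
Point 2:
  φ: degrees = first 2 digits = 47, minutes = 0.8196; 47 + 0.8196/60 = 47.013660
  S ⇒ negate
  Lon: degrees = first 3 digits = 4, minutes = 49.1788; 4 + 49.1788/60 = 4.819647
  W → negative
Point 3:
  φ: degrees = first 2 digits = 66, minutes = 17.1944; 66 + 17.1944/60 = 66.286573
  N ⇒ keep positive
  Lon: degrees = first 3 digits = 31, minutes = 32.7394; 31 + 32.7394/60 = 31.545657
  W → negative
Point 4:
  Lat: 19 + 56.121/60 = 19.935350
  N ⇒ keep positive
  λ: 115 + 34.424/60 = 115.573733
  E → positive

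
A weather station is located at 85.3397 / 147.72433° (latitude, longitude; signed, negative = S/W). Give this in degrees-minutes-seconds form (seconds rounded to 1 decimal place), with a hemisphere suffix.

85°20′22.9″ N, 147°43′27.6″ E

Lat: 0.339700° → 20.38200′; 0.38200 × 60 = 22.920″
Lon: 0.724330° → 43.45980′; 0.45980 × 60 = 27.588″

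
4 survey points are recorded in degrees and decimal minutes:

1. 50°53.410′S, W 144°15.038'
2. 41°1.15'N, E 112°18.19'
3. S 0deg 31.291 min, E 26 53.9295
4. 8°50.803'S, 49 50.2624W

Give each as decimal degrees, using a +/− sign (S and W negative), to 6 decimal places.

1. -50.890167, -144.250633
2. 41.019167, 112.303167
3. -0.521517, 26.898825
4. -8.846717, -49.837707

Point 1:
  φ: 50 + 53.41/60 = 50.8901667
  hemisphere S, so the sign is −
  Lon: 15.038′ = 0.250633°; total 144.2506333
  W ⇒ negate
Point 2:
  Lat: 41 + 1.15/60 = 41.0191667
  N → positive
  Lon: 18.19′ = 0.303167°; total 112.3031667
  E ⇒ keep positive
Point 3:
  Latitude: 0 + 31.291/60 = 0.5215167
  S → negative
  λ: 53.9295′ = 0.898825°; total 26.8988250
  E ⇒ keep positive
Point 4:
  Latitude: 8 + 50.803/60 = 8.8467167
  S → negative
  Lon: 50.2624′ = 0.837707°; total 49.8377067
  W ⇒ negate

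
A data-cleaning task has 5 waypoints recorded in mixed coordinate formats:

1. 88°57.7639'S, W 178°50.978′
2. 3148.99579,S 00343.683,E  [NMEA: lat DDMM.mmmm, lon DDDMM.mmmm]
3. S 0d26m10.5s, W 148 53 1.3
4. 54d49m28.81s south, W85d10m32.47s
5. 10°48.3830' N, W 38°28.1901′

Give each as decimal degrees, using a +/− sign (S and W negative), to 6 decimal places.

1. -88.962732, -178.849633
2. -31.816597, 3.728050
3. -0.436250, -148.883694
4. -54.824669, -85.175686
5. 10.806383, -38.469835

Point 1:
  φ: 88 + 57.7639/60 = 88.9627317
  S → negative
  Lon: 50.978′ = 0.849633°; total 178.8496333
  W → negative
Point 2:
  Lat: degrees = first 2 digits = 31, minutes = 48.99579; 31 + 48.99579/60 = 31.8165965
  S → negative
  λ: degrees = first 3 digits = 3, minutes = 43.683; 3 + 43.683/60 = 3.7280500
  E → positive
Point 3:
  Latitude: 0 + 26/60 + 10.5/3600 = 0.4362500
  S → negative
  λ: 148° + 53/60 + 1.3/3600 = 148 + 0.883333 + 0.000361 = 148.8836944
  hemisphere W, so the sign is −
Point 4:
  Latitude: 49′ + 28.81″ = 49.48017′; 54 + 49.48017/60 = 54.8246694
  hemisphere S, so the sign is −
  Longitude: 85 + 10/60 + 32.47/3600 = 85.1756861
  W → negative
Point 5:
  φ: 48.383′ = 0.806383°; total 10.8063833
  N → positive
  Lon: 38 + 28.1901/60 = 38.4698350
  W → negative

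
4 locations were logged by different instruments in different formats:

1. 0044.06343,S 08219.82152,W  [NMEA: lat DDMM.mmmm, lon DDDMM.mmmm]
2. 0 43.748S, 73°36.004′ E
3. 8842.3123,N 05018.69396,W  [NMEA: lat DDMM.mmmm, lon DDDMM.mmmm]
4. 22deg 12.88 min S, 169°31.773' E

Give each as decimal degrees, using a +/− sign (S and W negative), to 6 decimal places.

1. -0.734391, -82.330359
2. -0.729133, 73.600067
3. 88.705205, -50.311566
4. -22.214667, 169.529550

Point 1:
  φ: degrees = first 2 digits = 0, minutes = 44.06343; 0 + 44.06343/60 = 0.7343905
  S → negative
  Lon: split at 3 digits → 082° and 19.82152′; 82 + 19.82152/60 = 82.3303587
  W → negative
Point 2:
  φ: 43.748′ = 0.729133°; total 0.7291333
  S ⇒ negate
  λ: 36.004′ = 0.600067°; total 73.6000667
  E → positive
Point 3:
  Latitude: degrees = first 2 digits = 88, minutes = 42.3123; 88 + 42.3123/60 = 88.7052050
  N → positive
  λ: degrees = first 3 digits = 50, minutes = 18.69396; 50 + 18.69396/60 = 50.3115660
  hemisphere W, so the sign is −
Point 4:
  Latitude: 22 + 12.88/60 = 22.2146667
  S → negative
  Longitude: 31.773′ = 0.529550°; total 169.5295500
  E → positive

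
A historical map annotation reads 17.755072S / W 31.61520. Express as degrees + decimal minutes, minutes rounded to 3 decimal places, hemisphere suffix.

φ: fractional part 0.755072 → 45.30432 minutes
Lon: 31° + 0.615200 × 60 = 31° 36.91200′

17° 45.304′ S, 31° 36.912′ W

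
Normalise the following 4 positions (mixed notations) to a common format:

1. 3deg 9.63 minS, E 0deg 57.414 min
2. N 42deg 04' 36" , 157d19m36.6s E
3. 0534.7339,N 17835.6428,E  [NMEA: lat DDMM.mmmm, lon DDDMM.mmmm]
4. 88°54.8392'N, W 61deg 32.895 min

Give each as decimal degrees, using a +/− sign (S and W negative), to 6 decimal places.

1. -3.160500, 0.956900
2. 42.076667, 157.326833
3. 5.578898, 178.594047
4. 88.913987, -61.548250

Point 1:
  Latitude: 9.63′ = 0.160500°; total 3.1605000
  hemisphere S, so the sign is −
  Longitude: 57.414′ = 0.956900°; total 0.9569000
  E → positive
Point 2:
  Latitude: 42° + 4/60 + 36/3600 = 42 + 0.066667 + 0.010000 = 42.0766667
  N → positive
  Longitude: 19′ + 36.6″ = 19.61000′; 157 + 19.61000/60 = 157.3268333
  E → positive
Point 3:
  Lat: degrees = first 2 digits = 5, minutes = 34.7339; 5 + 34.7339/60 = 5.5788983
  N → positive
  Longitude: degrees = first 3 digits = 178, minutes = 35.6428; 178 + 35.6428/60 = 178.5940467
  E ⇒ keep positive
Point 4:
  φ: 54.8392′ = 0.913987°; total 88.9139867
  N → positive
  Longitude: 61 + 32.895/60 = 61.5482500
  W ⇒ negate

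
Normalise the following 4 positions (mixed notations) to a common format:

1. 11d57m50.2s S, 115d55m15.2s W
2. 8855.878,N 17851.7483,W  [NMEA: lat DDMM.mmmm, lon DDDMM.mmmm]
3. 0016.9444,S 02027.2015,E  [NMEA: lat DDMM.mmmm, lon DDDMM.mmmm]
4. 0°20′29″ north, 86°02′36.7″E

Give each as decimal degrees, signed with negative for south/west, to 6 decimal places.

Point 1:
  Latitude: 11 + 57/60 + 50.2/3600 = 11.9639444
  hemisphere S, so the sign is −
  λ: 115 + 55/60 + 15.2/3600 = 115.9208889
  W → negative
Point 2:
  Lat: degrees = first 2 digits = 88, minutes = 55.878; 88 + 55.878/60 = 88.9313000
  N → positive
  Lon: degrees = first 3 digits = 178, minutes = 51.7483; 178 + 51.7483/60 = 178.8624717
  W ⇒ negate
Point 3:
  Lat: split at 2 digits → 00° and 16.9444′; 0 + 16.9444/60 = 0.2824067
  hemisphere S, so the sign is −
  Longitude: split at 3 digits → 020° and 27.2015′; 20 + 27.2015/60 = 20.4533583
  E ⇒ keep positive
Point 4:
  φ: 0° + 20/60 + 29/3600 = 0 + 0.333333 + 0.008056 = 0.3413889
  N ⇒ keep positive
  Longitude: 86 + 2/60 + 36.7/3600 = 86.0435278
  E → positive

1. -11.963944, -115.920889
2. 88.931300, -178.862472
3. -0.282407, 20.453358
4. 0.341389, 86.043528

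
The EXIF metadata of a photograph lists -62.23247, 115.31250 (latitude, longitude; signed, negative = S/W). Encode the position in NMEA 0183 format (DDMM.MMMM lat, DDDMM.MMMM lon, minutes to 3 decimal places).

6213.948,S / 11518.750,E

Latitude is negative → S; |value| = 62.232470
Latitude: 62° + 0.232470 × 60 = 62° 13.94820′
λ: 115° + 0.312500 × 60 = 115° 18.75000′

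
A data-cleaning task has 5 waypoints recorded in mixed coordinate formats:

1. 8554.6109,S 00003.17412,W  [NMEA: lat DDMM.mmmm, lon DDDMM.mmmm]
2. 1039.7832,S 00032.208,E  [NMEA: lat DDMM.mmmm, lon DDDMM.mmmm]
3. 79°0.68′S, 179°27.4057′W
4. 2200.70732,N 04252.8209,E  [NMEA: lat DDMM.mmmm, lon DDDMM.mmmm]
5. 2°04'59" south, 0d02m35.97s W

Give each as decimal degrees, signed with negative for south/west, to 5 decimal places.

1. -85.91018, -0.05290
2. -10.66305, 0.53680
3. -79.01133, -179.45676
4. 22.01179, 42.88035
5. -2.08306, -0.04333

Point 1:
  Latitude: split at 2 digits → 85° and 54.6109′; 85 + 54.6109/60 = 85.910182
  hemisphere S, so the sign is −
  Longitude: degrees = first 3 digits = 0, minutes = 3.17412; 0 + 3.17412/60 = 0.052902
  W → negative
Point 2:
  Latitude: split at 2 digits → 10° and 39.7832′; 10 + 39.7832/60 = 10.663053
  S → negative
  Longitude: split at 3 digits → 000° and 32.208′; 0 + 32.208/60 = 0.536800
  E → positive
Point 3:
  Lat: 79 + 0.68/60 = 79.011333
  hemisphere S, so the sign is −
  Lon: 179 + 27.4057/60 = 179.456762
  hemisphere W, so the sign is −
Point 4:
  Latitude: split at 2 digits → 22° and 0.70732′; 22 + 0.70732/60 = 22.011789
  N ⇒ keep positive
  λ: split at 3 digits → 042° and 52.8209′; 42 + 52.8209/60 = 42.880348
  E → positive
Point 5:
  Lat: 2 + 4/60 + 59/3600 = 2.083056
  S ⇒ negate
  Longitude: 0° + 2/60 + 35.97/3600 = 0 + 0.033333 + 0.009992 = 0.043325
  hemisphere W, so the sign is −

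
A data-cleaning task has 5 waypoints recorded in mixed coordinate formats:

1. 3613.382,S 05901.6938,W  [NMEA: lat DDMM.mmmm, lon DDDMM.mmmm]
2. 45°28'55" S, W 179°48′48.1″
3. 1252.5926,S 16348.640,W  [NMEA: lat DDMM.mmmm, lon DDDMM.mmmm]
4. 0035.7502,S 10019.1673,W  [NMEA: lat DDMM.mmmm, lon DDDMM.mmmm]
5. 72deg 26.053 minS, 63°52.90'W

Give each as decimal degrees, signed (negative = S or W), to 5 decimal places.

1. -36.22303, -59.02823
2. -45.48194, -179.81336
3. -12.87654, -163.81067
4. -0.59584, -100.31946
5. -72.43422, -63.88167

Point 1:
  Lat: split at 2 digits → 36° and 13.382′; 36 + 13.382/60 = 36.223033
  S → negative
  Lon: degrees = first 3 digits = 59, minutes = 1.6938; 59 + 1.6938/60 = 59.028230
  W ⇒ negate
Point 2:
  Lat: 28′ + 55″ = 28.91667′; 45 + 28.91667/60 = 45.481944
  S → negative
  λ: 48′ + 48.1″ = 48.80167′; 179 + 48.80167/60 = 179.813361
  W → negative
Point 3:
  φ: split at 2 digits → 12° and 52.5926′; 12 + 52.5926/60 = 12.876543
  S ⇒ negate
  λ: split at 3 digits → 163° and 48.64′; 163 + 48.64/60 = 163.810667
  W ⇒ negate
Point 4:
  Latitude: split at 2 digits → 00° and 35.7502′; 0 + 35.7502/60 = 0.595837
  S ⇒ negate
  Longitude: split at 3 digits → 100° and 19.1673′; 100 + 19.1673/60 = 100.319455
  W ⇒ negate
Point 5:
  φ: 72 + 26.053/60 = 72.434217
  S ⇒ negate
  Longitude: 52.9′ = 0.881667°; total 63.881667
  hemisphere W, so the sign is −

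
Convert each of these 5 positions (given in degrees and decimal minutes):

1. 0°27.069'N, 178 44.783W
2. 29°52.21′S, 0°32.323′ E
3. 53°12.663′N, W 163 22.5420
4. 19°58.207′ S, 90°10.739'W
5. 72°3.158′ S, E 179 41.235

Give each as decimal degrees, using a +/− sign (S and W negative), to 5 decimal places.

1. 0.45115, -178.74638
2. -29.87017, 0.53872
3. 53.21105, -163.37570
4. -19.97012, -90.17898
5. -72.05263, 179.68725

Point 1:
  Lat: 27.069′ = 0.451150°; total 0.451150
  N ⇒ keep positive
  Longitude: 178 + 44.783/60 = 178.746383
  hemisphere W, so the sign is −
Point 2:
  Latitude: 52.21′ = 0.870167°; total 29.870167
  S → negative
  Longitude: 32.323′ = 0.538717°; total 0.538717
  E → positive
Point 3:
  Latitude: 12.663′ = 0.211050°; total 53.211050
  N → positive
  λ: 22.542′ = 0.375700°; total 163.375700
  hemisphere W, so the sign is −
Point 4:
  Latitude: 19 + 58.207/60 = 19.970117
  S → negative
  Longitude: 10.739′ = 0.178983°; total 90.178983
  W ⇒ negate
Point 5:
  Lat: 72 + 3.158/60 = 72.052633
  hemisphere S, so the sign is −
  Lon: 41.235′ = 0.687250°; total 179.687250
  E ⇒ keep positive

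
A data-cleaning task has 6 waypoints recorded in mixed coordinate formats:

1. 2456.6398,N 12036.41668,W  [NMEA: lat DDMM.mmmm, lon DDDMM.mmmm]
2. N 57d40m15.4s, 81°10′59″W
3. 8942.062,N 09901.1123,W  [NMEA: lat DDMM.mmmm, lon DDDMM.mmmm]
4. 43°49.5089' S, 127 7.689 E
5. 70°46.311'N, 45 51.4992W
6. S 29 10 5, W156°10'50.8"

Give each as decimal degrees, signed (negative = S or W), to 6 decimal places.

1. 24.943997, -120.606945
2. 57.670944, -81.183056
3. 89.701033, -99.018538
4. -43.825148, 127.128150
5. 70.771850, -45.858320
6. -29.168056, -156.180778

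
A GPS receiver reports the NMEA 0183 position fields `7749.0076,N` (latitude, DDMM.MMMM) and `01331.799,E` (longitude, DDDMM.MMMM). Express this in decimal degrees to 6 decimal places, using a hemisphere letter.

77.816793° N, 13.529983° E

φ: split at 2 digits → 77° and 49.0076′; 77 + 49.0076/60 = 77.8167933
Lon: degrees = first 3 digits = 13, minutes = 31.799; 13 + 31.799/60 = 13.5299833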